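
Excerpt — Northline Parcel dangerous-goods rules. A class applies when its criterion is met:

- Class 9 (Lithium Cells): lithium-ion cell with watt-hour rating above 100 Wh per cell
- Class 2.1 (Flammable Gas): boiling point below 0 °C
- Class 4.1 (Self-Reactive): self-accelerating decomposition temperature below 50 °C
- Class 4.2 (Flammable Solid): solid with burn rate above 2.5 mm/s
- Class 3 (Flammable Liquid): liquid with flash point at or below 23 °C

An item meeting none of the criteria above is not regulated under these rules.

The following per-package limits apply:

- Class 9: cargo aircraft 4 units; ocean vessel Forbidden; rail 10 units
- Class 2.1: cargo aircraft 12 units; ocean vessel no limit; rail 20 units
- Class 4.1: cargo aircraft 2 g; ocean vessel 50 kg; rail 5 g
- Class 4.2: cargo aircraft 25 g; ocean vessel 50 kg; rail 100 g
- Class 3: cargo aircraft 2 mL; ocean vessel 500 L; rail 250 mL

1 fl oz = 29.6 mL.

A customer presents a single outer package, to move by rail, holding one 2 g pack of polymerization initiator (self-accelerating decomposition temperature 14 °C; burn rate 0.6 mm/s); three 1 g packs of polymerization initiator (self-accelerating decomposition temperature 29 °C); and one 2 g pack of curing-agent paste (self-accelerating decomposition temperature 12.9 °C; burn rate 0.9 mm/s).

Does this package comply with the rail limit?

Polymerization initiator: self-accelerating decomposition temperature 14 °C < 50 °C → Class 4.1 (Self-Reactive).
Polymerization initiator: self-accelerating decomposition temperature 29 °C < 50 °C → Class 4.1 (Self-Reactive).
With self-accelerating decomposition temperature 12.9 °C (< 50 °C), the curing-agent paste falls in Class 4.1.
Class 4.1 net quantity: 2 g + (three 1 g packs = 3 g) + 2 g = 7 g.
7 g exceeds the rail limit of 5 g for Class 4.1.

No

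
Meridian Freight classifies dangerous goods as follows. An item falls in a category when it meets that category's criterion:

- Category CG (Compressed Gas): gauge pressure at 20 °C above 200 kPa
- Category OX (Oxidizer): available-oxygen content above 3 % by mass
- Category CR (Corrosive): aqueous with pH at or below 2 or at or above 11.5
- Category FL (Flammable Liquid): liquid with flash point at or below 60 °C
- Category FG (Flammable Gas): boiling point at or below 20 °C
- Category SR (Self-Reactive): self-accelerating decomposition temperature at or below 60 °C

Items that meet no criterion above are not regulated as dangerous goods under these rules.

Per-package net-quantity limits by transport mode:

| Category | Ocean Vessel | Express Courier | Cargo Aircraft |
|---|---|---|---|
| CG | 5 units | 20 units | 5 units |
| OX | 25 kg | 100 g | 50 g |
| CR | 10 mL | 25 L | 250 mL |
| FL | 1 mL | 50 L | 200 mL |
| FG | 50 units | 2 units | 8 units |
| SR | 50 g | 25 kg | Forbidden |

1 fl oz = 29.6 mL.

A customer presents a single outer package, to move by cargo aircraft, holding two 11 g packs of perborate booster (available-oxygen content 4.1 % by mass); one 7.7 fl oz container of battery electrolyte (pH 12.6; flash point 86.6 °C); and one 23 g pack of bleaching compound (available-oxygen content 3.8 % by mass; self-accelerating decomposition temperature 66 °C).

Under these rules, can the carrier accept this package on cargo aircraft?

Available-oxygen content 4.1 % by mass meets the Category OX criterion (Oxidizer), so the perborate booster is Category OX.
pH 12.6 meets the Category CR criterion (Corrosive), so the battery electrolyte is Category CR.
With available-oxygen content 3.8 % by mass (> 3 % by mass), the bleaching compound falls in Category OX.
Total Category OX: (two 11 g packs = 22 g) + 23 g = 45 g.
45 g is within the cargo aircraft limit of 50 g for Category OX.
Category CR quantity: one 7.7 fl oz container = 227.92 mL.
227.92 mL is within the cargo aircraft limit of 250 mL for Category CR.
Every hazard category is within its cargo aircraft limit and no segregation rule is violated.

Yes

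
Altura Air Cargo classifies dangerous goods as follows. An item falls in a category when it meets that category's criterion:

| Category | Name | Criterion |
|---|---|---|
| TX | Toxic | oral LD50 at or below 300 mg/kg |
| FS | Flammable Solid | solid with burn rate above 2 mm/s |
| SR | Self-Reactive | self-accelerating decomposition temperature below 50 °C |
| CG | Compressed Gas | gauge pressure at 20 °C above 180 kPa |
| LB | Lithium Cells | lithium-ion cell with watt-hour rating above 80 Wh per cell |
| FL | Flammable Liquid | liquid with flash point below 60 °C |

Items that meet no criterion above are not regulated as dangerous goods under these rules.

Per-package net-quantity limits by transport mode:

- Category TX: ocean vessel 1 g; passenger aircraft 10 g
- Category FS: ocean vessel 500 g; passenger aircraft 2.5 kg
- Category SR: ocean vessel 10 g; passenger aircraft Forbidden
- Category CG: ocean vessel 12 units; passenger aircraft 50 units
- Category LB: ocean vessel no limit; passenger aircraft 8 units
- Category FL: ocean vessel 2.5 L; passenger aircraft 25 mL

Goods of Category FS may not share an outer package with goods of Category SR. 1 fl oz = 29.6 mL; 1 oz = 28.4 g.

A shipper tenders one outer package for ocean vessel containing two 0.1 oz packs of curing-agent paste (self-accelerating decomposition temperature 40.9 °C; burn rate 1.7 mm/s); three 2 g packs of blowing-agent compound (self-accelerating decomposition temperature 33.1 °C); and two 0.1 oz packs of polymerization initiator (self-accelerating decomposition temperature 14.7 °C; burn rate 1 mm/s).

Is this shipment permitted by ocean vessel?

No

Curing-agent paste: self-accelerating decomposition temperature 40.9 °C < 50 °C → Category SR (Self-Reactive).
Self-accelerating decomposition temperature 33.1 °C meets the Category SR criterion (Self-Reactive), so the blowing-agent compound is Category SR.
With self-accelerating decomposition temperature 14.7 °C (< 50 °C), the polymerization initiator falls in Category SR.
Category SR net quantity: (two 0.1 oz packs = 5.68 g) + (three 2 g packs = 6 g) + (two 0.1 oz packs = 5.68 g) = 17.36 g.
That exceeds the Category SR ocean vessel limit of 10 g.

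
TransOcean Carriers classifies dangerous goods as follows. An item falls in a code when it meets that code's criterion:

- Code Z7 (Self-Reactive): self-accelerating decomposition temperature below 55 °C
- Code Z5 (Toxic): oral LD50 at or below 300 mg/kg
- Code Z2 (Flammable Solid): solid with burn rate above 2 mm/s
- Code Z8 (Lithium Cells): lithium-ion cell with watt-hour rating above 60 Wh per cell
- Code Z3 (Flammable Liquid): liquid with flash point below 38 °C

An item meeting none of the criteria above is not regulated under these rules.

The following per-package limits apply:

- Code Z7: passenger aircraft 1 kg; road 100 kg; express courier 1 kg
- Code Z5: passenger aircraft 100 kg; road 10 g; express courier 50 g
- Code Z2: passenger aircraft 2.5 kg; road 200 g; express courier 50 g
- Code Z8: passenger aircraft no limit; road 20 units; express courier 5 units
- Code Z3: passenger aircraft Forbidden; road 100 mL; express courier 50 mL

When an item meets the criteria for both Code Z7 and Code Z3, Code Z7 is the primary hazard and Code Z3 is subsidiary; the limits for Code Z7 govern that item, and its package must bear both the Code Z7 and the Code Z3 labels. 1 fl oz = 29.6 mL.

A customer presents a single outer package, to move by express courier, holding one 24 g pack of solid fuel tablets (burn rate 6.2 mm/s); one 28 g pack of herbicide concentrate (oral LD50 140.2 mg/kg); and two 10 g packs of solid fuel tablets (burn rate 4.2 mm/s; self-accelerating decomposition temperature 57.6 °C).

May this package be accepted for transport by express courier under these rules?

The solid fuel tablets have burn rate 6.2 mm/s, which is > 2 mm/s, so they are Code Z2 (Flammable Solid).
Oral LD50 140.2 mg/kg meets the Code Z5 criterion (Toxic), so the herbicide concentrate is Code Z5.
Solid fuel tablets: burn rate 4.2 mm/s > 2 mm/s → Code Z2 (Flammable Solid).
Total Code Z2: 24 g + (two 10 g packs = 20 g) = 44 g.
That is within the Code Z2 express courier limit of 50 g.
Code Z5 quantity: 28 g.
28 g is within the express courier limit of 50 g for Code Z5.
Every hazard code is within its express courier limit and no segregation rule is violated.

Yes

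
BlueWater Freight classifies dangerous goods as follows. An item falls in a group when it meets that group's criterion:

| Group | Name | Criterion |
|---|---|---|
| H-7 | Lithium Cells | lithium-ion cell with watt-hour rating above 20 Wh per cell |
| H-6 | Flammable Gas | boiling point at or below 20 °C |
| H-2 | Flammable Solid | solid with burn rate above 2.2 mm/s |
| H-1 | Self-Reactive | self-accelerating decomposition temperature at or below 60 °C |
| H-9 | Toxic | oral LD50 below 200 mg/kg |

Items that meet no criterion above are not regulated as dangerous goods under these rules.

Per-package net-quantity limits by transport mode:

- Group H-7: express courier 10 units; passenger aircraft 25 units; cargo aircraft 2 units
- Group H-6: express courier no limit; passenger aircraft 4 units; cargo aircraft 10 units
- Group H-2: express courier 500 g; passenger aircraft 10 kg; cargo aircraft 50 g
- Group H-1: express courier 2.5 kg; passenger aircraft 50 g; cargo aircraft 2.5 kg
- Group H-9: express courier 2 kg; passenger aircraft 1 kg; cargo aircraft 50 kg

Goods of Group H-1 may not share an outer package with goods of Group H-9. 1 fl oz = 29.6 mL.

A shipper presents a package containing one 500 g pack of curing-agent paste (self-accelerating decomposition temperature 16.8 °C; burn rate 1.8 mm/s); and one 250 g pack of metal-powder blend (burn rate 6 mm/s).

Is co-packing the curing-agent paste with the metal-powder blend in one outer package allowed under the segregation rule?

The curing-agent paste has self-accelerating decomposition temperature 16.8 °C, which is ≤ 60 °C, so it is Group H-1 (Self-Reactive).
Burn rate 6 mm/s meets the Group H-2 criterion (Flammable Solid), so the metal-powder blend is Group H-2.
No segregation rule bars Group H-1 with Group H-2.

Yes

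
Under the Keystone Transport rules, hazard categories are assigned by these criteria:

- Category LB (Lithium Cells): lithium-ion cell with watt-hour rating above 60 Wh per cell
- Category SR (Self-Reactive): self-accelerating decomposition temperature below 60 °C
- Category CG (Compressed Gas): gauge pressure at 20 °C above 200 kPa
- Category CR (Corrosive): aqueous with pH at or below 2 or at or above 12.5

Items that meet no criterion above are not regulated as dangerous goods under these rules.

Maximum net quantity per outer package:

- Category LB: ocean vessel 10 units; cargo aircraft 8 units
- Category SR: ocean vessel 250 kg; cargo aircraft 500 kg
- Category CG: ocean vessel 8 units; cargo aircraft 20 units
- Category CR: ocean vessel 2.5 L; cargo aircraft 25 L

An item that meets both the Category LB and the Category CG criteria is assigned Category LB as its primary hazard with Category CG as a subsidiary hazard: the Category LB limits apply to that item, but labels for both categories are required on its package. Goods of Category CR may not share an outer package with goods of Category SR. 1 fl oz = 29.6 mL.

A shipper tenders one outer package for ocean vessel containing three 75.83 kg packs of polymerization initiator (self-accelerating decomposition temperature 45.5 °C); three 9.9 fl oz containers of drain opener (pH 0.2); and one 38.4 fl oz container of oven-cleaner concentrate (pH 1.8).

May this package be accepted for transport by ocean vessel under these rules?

No

With self-accelerating decomposition temperature 45.5 °C (< 60 °C), the polymerization initiator falls in Category SR.
The drain opener has pH 0.2, which is ≤ 2, so it is Category CR (Corrosive).
The oven-cleaner concentrate has pH 1.8, which is ≤ 2, so it is Category CR (Corrosive).
Category CR net quantity: (three 9.9 fl oz containers = 879.12 mL) + (one 38.4 fl oz container = 1136.64 mL) = 2015.76 mL.
2015.76 mL is within the ocean vessel limit of 2.5 L for Category CR.
Category SR quantity: three 75.83 kg packs = 227.49 kg.
That is within the Category SR ocean vessel limit of 250 kg.
Category CR and Category SR may not share an outer package.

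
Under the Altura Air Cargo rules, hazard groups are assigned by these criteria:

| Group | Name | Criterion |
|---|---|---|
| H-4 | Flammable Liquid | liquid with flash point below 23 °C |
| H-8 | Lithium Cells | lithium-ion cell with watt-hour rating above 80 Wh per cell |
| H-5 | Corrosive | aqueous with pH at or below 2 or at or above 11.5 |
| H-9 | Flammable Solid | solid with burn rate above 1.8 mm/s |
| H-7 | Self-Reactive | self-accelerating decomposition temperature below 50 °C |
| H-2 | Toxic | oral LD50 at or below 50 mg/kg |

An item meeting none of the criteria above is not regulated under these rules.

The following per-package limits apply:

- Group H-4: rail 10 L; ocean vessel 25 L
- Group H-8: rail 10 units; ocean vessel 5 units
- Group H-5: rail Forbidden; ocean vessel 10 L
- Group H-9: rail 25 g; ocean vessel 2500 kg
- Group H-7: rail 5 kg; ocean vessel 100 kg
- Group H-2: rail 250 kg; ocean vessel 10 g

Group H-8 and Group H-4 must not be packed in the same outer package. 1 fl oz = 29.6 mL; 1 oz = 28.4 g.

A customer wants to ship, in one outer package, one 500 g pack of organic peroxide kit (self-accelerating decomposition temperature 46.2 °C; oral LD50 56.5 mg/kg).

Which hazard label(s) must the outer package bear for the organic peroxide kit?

With self-accelerating decomposition temperature 46.2 °C (< 50 °C), the organic peroxide kit falls in Group H-7.
Only the Group H-7 label is required.

Group H-7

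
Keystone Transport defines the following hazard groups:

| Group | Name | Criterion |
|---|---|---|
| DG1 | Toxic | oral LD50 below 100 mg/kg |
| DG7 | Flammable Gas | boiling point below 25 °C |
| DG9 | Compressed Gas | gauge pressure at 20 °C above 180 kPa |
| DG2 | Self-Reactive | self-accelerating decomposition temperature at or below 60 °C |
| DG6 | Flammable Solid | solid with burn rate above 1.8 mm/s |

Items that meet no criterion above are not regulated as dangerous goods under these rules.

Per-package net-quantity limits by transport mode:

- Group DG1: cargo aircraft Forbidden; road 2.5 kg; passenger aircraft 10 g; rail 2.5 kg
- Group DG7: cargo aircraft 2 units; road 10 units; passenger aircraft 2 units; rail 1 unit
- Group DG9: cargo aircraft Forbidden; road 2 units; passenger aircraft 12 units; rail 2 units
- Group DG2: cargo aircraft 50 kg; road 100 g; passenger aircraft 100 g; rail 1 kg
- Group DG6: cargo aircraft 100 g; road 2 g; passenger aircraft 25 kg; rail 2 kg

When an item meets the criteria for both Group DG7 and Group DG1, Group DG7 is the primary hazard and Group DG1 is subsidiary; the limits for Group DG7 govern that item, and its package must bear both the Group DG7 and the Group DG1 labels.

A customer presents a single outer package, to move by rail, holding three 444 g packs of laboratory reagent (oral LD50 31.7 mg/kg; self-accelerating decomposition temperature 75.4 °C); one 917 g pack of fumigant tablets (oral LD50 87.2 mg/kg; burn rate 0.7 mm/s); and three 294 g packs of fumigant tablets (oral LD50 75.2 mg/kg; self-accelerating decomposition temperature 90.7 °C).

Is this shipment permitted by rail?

Oral LD50 31.7 mg/kg meets the Group DG1 criterion (Toxic), so the laboratory reagent is Group DG1.
With oral LD50 87.2 mg/kg (< 100 mg/kg), the fumigant tablets fall in Group DG1.
Oral LD50 75.2 mg/kg meets the Group DG1 criterion (Toxic), so the fumigant tablets are Group DG1.
Group DG1 net quantity: (three 444 g packs = 1.332 kg) + 917 g + (three 294 g packs = 882 g) = 3.131 kg.
3.131 kg exceeds the rail limit of 2.5 kg for Group DG1.

No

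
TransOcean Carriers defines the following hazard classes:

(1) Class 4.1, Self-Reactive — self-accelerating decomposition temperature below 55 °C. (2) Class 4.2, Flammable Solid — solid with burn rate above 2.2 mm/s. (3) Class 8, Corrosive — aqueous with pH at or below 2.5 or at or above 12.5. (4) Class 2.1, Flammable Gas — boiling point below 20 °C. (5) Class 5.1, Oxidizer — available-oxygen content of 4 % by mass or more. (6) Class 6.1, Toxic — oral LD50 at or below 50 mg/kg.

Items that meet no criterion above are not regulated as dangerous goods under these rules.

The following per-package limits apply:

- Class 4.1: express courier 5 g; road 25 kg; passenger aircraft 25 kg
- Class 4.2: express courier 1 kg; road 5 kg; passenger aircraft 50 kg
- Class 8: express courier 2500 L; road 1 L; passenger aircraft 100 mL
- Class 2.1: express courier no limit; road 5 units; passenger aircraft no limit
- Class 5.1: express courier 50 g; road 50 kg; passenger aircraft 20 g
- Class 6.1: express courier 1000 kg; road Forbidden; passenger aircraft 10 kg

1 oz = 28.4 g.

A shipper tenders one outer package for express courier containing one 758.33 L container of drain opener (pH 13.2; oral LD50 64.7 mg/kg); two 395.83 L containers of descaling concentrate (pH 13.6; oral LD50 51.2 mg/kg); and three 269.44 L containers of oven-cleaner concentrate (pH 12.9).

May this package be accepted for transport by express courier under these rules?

Drain opener: pH 13.2 ≥ 12.5 → Class 8 (Corrosive).
The descaling concentrate has pH 13.6, which is ≥ 12.5, so it is Class 8 (Corrosive).
With pH 12.9 (≥ 12.5), the oven-cleaner concentrate falls in Class 8.
Total Class 8: 758.33 L + (two 395.83 L containers = 791.66 L) + (three 269.44 L containers = 808.32 L) = 2358.31 L.
That is within the Class 8 express courier limit of 2500 L.

Yes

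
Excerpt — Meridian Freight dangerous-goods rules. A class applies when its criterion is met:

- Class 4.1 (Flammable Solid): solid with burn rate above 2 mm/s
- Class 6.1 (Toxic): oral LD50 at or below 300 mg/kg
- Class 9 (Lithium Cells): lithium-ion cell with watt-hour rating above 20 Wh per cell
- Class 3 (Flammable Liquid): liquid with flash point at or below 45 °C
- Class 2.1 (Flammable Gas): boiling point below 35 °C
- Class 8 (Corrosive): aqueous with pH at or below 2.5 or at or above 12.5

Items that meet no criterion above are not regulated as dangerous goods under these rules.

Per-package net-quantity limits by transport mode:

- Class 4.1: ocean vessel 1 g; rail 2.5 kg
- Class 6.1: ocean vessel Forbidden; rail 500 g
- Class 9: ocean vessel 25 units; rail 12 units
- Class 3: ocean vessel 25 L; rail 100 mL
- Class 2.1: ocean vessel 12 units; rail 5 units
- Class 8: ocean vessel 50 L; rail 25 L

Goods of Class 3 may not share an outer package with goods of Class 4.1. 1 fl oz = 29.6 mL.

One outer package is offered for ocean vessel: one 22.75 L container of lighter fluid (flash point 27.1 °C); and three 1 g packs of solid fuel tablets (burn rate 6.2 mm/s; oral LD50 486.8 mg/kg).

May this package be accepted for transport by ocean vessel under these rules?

The lighter fluid has flash point 27.1 °C, which is ≤ 45 °C, so it is Class 3 (Flammable Liquid).
With burn rate 6.2 mm/s (> 2 mm/s), the solid fuel tablets fall in Class 4.1.
Class 3 quantity: 22.75 L.
22.75 L is within the ocean vessel limit of 25 L for Class 3.
Class 4.1 quantity: three 1 g packs = 3 g.
That exceeds the Class 4.1 ocean vessel limit of 1 g.
Class 3 and Class 4.1 may not share an outer package.

No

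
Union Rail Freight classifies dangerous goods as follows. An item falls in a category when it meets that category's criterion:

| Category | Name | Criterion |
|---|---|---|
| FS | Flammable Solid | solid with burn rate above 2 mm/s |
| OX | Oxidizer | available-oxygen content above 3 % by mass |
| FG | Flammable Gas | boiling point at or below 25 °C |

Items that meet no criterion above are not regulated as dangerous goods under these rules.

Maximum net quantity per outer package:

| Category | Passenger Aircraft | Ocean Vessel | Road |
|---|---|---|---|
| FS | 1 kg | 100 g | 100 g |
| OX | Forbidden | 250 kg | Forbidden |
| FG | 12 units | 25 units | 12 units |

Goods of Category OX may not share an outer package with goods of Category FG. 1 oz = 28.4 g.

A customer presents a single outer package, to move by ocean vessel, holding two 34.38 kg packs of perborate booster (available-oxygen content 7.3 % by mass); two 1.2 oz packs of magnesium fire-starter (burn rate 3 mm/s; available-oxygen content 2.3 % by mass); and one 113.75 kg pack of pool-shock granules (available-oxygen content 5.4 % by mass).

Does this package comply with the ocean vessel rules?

Yes

Perborate booster: available-oxygen content 7.3 % by mass > 3 % by mass → Category OX (Oxidizer).
With burn rate 3 mm/s (> 2 mm/s), the magnesium fire-starter falls in Category FS.
With available-oxygen content 5.4 % by mass (> 3 % by mass), the pool-shock granules fall in Category OX.
Category OX net quantity: (two 34.38 kg packs = 68.76 kg) + 113.75 kg = 182.51 kg.
182.51 kg ≤ 250 kg (ocean vessel limit, Category OX) — within limit.
Category FS quantity: two 1.2 oz packs = 68.16 g.
68.16 g ≤ 100 g (ocean vessel limit, Category FS) — within limit.
The segregation rule (Category OX with Category FG) does not apply to Category OX with Category FS.
Every hazard category is within its ocean vessel limit and no segregation rule is violated.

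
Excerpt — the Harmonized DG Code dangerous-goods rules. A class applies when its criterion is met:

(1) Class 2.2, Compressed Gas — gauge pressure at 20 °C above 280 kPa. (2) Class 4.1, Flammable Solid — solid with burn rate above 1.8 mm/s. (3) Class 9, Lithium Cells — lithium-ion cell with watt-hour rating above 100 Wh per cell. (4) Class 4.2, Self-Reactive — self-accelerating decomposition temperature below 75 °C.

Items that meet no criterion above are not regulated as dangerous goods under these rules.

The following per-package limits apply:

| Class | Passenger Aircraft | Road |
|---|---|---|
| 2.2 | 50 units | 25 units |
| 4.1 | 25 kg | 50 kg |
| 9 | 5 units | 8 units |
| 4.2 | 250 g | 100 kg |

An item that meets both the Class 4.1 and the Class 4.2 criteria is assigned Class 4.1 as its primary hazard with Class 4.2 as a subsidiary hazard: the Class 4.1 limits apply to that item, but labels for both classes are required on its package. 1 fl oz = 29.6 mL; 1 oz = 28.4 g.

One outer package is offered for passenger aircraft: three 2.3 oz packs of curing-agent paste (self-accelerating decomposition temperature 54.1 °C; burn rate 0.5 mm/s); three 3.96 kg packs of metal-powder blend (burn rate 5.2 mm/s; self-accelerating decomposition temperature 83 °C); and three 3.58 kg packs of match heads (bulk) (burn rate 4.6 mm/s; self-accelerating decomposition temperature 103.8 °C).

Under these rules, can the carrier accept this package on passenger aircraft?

Yes

Self-accelerating decomposition temperature 54.1 °C meets the Class 4.2 criterion (Self-Reactive), so the curing-agent paste is Class 4.2.
Burn rate 5.2 mm/s meets the Class 4.1 criterion (Flammable Solid), so the metal-powder blend is Class 4.1.
Match heads (bulk): burn rate 4.6 mm/s > 1.8 mm/s → Class 4.1 (Flammable Solid).
Class 4.1 net quantity: (three 3.96 kg packs = 11.88 kg) + (three 3.58 kg packs = 10.74 kg) = 22.62 kg.
That is within the Class 4.1 passenger aircraft limit of 25 kg.
Class 4.2 quantity: three 2.3 oz packs = 195.96 g.
195.96 g is within the passenger aircraft limit of 250 g for Class 4.2.
Every hazard class is within its passenger aircraft limit and no segregation rule is violated.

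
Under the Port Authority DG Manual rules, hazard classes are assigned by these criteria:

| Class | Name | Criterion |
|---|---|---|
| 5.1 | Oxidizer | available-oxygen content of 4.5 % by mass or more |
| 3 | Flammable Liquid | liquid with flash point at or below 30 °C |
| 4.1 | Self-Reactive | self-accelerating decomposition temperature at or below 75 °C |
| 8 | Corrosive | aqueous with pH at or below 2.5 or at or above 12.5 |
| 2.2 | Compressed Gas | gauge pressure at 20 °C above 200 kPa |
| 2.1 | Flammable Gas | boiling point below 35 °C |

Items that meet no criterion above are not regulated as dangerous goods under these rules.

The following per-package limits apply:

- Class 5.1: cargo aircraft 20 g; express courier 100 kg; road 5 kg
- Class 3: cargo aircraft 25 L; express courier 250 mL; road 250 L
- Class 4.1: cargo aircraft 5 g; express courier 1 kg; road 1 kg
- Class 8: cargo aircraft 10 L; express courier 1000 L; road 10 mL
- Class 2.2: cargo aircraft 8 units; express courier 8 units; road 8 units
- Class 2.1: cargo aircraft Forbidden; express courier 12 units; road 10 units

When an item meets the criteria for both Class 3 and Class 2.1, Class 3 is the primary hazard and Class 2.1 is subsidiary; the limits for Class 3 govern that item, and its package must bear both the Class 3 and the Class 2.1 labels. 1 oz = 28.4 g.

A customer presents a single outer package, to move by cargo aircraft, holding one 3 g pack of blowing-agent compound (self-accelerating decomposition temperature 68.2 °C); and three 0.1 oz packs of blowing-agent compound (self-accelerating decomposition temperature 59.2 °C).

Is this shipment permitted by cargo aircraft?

No

With self-accelerating decomposition temperature 68.2 °C (≤ 75 °C), the blowing-agent compound falls in Class 4.1.
With self-accelerating decomposition temperature 59.2 °C (≤ 75 °C), the blowing-agent compound falls in Class 4.1.
Class 4.1 net quantity: 3 g + (three 0.1 oz packs = 8.52 g) = 11.52 g.
That exceeds the Class 4.1 cargo aircraft limit of 5 g.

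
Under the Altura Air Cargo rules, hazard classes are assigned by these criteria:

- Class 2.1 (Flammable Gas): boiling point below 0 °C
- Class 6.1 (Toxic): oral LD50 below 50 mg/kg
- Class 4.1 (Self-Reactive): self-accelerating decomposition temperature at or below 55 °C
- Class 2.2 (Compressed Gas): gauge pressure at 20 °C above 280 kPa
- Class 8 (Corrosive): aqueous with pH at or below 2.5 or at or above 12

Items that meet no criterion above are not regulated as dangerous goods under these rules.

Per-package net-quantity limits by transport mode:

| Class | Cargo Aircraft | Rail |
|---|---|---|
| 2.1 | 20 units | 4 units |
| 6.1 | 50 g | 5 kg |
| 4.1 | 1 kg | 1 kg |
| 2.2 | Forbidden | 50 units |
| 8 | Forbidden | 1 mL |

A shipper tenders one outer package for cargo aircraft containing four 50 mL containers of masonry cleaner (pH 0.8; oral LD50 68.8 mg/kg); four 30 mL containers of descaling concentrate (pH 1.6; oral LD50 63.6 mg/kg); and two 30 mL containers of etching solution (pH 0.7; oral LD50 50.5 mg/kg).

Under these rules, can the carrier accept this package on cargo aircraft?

No

pH 0.8 meets the Class 8 criterion (Corrosive), so the masonry cleaner is Class 8.
The descaling concentrate has pH 1.6, which is ≤ 2.5, so it is Class 8 (Corrosive).
Etching solution: pH 0.7 ≤ 2.5 → Class 8 (Corrosive).
Class 8 net quantity: (four 50 mL containers = 200 mL) + (four 30 mL containers = 120 mL) + (two 30 mL containers = 60 mL) = 380 mL.
Class 8 is Forbidden by cargo aircraft.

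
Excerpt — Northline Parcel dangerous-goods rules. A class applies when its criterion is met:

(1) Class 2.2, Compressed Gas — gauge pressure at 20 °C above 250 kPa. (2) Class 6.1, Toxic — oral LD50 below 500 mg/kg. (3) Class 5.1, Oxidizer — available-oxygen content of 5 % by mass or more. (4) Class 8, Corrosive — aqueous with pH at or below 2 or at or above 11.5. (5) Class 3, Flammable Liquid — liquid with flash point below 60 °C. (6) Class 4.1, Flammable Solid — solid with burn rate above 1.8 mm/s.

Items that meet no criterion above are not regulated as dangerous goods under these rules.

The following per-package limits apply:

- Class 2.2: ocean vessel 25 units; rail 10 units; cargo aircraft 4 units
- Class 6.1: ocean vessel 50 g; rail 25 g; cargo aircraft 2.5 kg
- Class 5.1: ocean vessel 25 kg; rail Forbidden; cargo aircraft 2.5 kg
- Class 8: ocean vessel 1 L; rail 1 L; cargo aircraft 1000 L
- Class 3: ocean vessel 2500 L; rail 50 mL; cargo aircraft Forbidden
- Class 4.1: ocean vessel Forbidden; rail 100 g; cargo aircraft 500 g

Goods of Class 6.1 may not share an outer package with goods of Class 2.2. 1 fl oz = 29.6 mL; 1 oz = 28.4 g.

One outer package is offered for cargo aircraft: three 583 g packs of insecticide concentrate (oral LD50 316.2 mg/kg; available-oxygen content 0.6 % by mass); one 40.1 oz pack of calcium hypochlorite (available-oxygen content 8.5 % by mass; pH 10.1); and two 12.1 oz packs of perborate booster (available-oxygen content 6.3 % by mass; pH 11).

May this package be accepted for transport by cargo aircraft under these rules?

Yes

The insecticide concentrate has oral LD50 316.2 mg/kg, which is < 500 mg/kg, so it is Class 6.1 (Toxic).
Available-oxygen content 8.5 % by mass meets the Class 5.1 criterion (Oxidizer), so the calcium hypochlorite is Class 5.1.
With available-oxygen content 6.3 % by mass (≥ 5 % by mass), the perborate booster falls in Class 5.1.
Class 6.1 quantity: three 583 g packs = 1.749 kg.
1.749 kg is within the cargo aircraft limit of 2.5 kg for Class 6.1.
Total Class 5.1: (one 40.1 oz pack = 1138.84 g) + (two 12.1 oz packs = 687.28 g) = 1826.12 g.
That is within the Class 5.1 cargo aircraft limit of 2.5 kg.
The segregation rule (Class 6.1 with Class 2.2) does not apply to Class 6.1 with Class 5.1.
Every hazard class is within its cargo aircraft limit and no segregation rule is violated.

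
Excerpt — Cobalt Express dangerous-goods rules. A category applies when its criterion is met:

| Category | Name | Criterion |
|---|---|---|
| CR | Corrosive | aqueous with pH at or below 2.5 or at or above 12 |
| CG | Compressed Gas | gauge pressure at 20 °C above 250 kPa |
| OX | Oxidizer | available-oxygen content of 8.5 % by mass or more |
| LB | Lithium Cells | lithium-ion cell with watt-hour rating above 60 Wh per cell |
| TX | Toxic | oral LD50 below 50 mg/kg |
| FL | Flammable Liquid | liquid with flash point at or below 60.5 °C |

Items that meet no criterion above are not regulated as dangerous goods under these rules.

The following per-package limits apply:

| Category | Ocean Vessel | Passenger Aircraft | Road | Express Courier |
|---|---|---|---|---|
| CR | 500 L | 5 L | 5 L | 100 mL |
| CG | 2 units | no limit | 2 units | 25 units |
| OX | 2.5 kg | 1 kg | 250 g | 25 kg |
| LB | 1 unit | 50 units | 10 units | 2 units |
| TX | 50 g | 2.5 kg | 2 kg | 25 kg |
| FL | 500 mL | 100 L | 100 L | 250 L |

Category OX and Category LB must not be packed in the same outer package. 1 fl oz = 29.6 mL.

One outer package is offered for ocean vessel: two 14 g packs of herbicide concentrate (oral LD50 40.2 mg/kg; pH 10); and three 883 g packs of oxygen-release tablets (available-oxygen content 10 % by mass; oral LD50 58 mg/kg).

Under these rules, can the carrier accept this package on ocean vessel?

No

Oral LD50 40.2 mg/kg meets the Category TX criterion (Toxic), so the herbicide concentrate is Category TX.
Available-oxygen content 10 % by mass meets the Category OX criterion (Oxidizer), so the oxygen-release tablets are Category OX.
Category OX quantity: three 883 g packs = 2.649 kg.
2.649 kg > 2.5 kg (ocean vessel limit, Category OX) — over the limit.
Category TX quantity: two 14 g packs = 28 g.
That is within the Category TX ocean vessel limit of 50 g.
The segregation rule (Category OX with Category LB) does not apply to Category OX with Category TX.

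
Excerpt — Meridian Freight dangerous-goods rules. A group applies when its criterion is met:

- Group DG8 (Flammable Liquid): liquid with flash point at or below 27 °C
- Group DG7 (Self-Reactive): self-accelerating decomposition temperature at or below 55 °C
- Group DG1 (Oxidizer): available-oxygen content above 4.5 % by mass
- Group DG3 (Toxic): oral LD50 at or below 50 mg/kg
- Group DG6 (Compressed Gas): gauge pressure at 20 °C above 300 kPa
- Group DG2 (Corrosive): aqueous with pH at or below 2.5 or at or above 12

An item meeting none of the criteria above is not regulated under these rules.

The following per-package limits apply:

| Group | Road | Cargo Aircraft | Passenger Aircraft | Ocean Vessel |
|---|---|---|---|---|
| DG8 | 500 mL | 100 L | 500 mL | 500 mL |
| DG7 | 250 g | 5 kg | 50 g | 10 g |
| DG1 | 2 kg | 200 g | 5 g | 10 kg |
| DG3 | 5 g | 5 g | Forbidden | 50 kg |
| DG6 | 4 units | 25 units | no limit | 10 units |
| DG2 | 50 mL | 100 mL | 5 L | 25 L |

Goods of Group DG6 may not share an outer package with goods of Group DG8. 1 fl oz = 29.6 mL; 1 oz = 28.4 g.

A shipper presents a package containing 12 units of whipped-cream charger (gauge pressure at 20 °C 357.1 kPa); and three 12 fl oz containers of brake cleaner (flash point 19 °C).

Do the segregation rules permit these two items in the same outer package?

With gauge pressure at 20 °C 357.1 kPa (> 300 kPa), the whipped-cream charger falls in Group DG6.
Flash point 19 °C meets the Group DG8 criterion (Flammable Liquid), so the brake cleaner is Group DG8.
Group DG6 and Group DG8 may not share an outer package.

No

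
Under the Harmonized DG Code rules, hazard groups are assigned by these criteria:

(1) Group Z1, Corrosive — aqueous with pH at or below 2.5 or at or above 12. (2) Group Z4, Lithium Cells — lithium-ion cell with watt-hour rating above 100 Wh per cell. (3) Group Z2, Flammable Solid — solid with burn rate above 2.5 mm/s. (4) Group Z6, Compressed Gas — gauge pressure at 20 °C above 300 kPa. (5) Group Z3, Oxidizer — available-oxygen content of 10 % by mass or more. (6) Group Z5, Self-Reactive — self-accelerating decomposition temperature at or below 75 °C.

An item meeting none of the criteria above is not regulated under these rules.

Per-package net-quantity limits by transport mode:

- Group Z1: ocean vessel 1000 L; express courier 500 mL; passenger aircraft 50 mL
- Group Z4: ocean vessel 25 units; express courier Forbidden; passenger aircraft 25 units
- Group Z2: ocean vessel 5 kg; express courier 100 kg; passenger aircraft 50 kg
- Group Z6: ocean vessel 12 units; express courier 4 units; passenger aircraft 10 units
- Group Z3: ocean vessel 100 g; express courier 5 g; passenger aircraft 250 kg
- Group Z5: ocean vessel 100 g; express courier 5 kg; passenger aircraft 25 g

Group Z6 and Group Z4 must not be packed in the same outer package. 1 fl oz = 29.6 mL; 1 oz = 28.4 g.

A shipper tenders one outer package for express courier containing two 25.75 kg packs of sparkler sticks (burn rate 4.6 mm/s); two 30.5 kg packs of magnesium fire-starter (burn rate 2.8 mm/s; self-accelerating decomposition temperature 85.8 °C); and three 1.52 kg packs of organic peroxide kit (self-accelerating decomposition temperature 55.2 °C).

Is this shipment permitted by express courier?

Sparkler sticks: burn rate 4.6 mm/s > 2.5 mm/s → Group Z2 (Flammable Solid).
Burn rate 2.8 mm/s meets the Group Z2 criterion (Flammable Solid), so the magnesium fire-starter is Group Z2.
The organic peroxide kit has self-accelerating decomposition temperature 55.2 °C, which is ≤ 75 °C, so it is Group Z5 (Self-Reactive).
Group Z2 net quantity: (two 25.75 kg packs = 51.5 kg) + (two 30.5 kg packs = 61 kg) = 112.5 kg.
112.5 kg > 100 kg (express courier limit, Group Z2) — over the limit.
Group Z5 quantity: three 1.52 kg packs = 4.56 kg.
4.56 kg ≤ 5 kg (express courier limit, Group Z5) — within limit.
The segregation rule (Group Z6 with Group Z4) does not apply to Group Z2 with Group Z5.

No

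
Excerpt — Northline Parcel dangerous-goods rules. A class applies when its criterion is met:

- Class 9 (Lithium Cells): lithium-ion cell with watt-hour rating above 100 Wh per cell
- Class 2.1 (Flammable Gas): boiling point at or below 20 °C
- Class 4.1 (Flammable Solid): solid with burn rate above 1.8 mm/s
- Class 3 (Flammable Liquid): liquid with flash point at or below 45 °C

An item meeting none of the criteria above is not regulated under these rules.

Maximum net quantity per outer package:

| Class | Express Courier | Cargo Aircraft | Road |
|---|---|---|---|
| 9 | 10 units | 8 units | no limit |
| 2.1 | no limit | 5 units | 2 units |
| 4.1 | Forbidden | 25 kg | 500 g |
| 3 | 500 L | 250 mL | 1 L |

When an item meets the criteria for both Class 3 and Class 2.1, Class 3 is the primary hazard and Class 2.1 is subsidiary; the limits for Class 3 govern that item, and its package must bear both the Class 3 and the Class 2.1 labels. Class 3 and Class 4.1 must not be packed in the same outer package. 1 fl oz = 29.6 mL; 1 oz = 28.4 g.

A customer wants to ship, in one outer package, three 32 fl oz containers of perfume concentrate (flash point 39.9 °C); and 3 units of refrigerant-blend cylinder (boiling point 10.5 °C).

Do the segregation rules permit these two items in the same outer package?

Yes

Perfume concentrate: flash point 39.9 °C ≤ 45 °C → Class 3 (Flammable Liquid).
Boiling point 10.5 °C meets the Class 2.1 criterion (Flammable Gas), so the refrigerant-blend cylinder is Class 2.1.
No segregation rule bars Class 3 with Class 2.1.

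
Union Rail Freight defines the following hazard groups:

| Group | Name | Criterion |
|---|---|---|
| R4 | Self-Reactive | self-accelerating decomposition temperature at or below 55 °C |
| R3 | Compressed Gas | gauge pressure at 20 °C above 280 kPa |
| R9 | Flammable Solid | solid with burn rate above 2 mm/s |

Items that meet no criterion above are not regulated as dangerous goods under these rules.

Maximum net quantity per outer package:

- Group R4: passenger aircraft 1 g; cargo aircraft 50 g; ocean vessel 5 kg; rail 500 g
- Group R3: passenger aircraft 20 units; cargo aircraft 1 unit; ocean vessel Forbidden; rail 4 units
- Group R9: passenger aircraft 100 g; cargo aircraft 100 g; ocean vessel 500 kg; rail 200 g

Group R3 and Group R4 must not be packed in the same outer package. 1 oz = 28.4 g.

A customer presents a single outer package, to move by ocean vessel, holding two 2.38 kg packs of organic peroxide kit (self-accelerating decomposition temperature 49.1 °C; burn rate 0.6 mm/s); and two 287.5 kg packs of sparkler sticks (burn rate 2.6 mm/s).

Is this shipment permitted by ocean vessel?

No

Self-accelerating decomposition temperature 49.1 °C meets the Group R4 criterion (Self-Reactive), so the organic peroxide kit is Group R4.
Sparkler sticks: burn rate 2.6 mm/s > 2 mm/s → Group R9 (Flammable Solid).
Group R9 quantity: two 287.5 kg packs = 575 kg.
575 kg exceeds the ocean vessel limit of 500 kg for Group R9.
Group R4 quantity: two 2.38 kg packs = 4.76 kg.
That is within the Group R4 ocean vessel limit of 5 kg.
The segregation rule (Group R3 with Group R4) does not apply to Group R9 with Group R4.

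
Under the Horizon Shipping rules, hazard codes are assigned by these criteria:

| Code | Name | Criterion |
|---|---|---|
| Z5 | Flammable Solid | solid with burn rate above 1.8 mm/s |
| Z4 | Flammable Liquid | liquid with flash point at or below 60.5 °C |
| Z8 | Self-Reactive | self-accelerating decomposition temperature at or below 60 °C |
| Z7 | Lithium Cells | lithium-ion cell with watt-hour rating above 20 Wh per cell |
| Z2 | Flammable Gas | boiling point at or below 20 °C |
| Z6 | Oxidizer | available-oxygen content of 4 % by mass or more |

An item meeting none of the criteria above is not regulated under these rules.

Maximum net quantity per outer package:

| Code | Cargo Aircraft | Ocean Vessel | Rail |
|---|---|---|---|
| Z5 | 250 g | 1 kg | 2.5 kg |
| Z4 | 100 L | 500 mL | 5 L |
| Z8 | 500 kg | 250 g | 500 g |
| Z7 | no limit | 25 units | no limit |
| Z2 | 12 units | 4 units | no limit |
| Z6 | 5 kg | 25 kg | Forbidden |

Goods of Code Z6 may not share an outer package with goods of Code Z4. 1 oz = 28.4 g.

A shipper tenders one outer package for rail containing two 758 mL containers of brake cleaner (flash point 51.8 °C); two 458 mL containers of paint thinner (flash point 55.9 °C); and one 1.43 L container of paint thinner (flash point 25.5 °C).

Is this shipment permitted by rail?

The brake cleaner has flash point 51.8 °C, which is ≤ 60.5 °C, so it is Code Z4 (Flammable Liquid).
With flash point 55.9 °C (≤ 60.5 °C), the paint thinner falls in Code Z4.
Paint thinner: flash point 25.5 °C ≤ 60.5 °C → Code Z4 (Flammable Liquid).
Total Code Z4: (two 758 mL containers = 1.516 L) + (two 458 mL containers = 916 mL) + 1.43 L = 3.862 L.
3.862 L ≤ 5 L (rail limit, Code Z4) — within limit.

Yes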